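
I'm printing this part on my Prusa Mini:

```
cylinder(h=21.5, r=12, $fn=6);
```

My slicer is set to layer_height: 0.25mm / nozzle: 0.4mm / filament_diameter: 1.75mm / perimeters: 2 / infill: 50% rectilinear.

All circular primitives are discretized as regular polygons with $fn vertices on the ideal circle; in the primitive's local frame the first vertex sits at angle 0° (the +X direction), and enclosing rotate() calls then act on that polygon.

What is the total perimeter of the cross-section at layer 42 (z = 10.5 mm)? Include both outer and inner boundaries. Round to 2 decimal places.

72.00 mm

At z = 10.5 mm: the cylinder: section is a regular 6-gon, circumradius r=12 (perimeter = 2·6·12.000·sin(180°/6) = 72.00 mm). Overall, the cross-section is a single solid region. Total boundary length (outer) = 72.00 mm.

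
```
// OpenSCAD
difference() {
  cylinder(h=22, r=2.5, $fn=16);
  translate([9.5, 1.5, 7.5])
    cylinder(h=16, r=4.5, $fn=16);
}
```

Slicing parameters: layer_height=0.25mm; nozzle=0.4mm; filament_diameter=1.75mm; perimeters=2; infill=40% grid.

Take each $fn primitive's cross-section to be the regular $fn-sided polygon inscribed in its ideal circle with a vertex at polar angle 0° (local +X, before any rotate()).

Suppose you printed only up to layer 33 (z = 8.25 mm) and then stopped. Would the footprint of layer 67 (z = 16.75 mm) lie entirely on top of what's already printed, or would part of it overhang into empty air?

Compare the two slices. At z = 8.25: the cylinder: section is a regular 16-gon, circumradius r=2.5 (area = (16/2)·2.500²·sin(360°/16) = 19.13 mm²); the cylinder at (9.5, 1.5): section is a regular 16-gon, circumradius r=4.5 (area = (16/2)·4.500²·sin(360°/16) = 61.99 mm²); After the difference (first − rest): starting from the r=2.5 cylinder (19.13 mm²), the r=4.5 cylinder at (9.5, 1.5) misses the remaining region (no effect) — area = 19.13 mm². At z = 16.75: the r=2.5 cylinder contributes a regular 16-gon of circumradius 2.5 (area = (16/2)·2.500²·sin(360°/16) = 19.13 mm²); the r=4.5 cylinder at (9.5, 1.5) gives a regular 16-gon of circumradius 4.5 (constant along its height) (area = (16/2)·4.500²·sin(360°/16) = 61.99 mm²); After the difference (first − rest): starting from the r=2.5 cylinder (19.13 mm²), the r=4.5 cylinder at (9.5, 1.5) misses the remaining region (no effect) — area = 19.13 mm². Checking containment: the cross-section at z = 16.75 is a subset of the cross-section at z = 8.25.

entirely on top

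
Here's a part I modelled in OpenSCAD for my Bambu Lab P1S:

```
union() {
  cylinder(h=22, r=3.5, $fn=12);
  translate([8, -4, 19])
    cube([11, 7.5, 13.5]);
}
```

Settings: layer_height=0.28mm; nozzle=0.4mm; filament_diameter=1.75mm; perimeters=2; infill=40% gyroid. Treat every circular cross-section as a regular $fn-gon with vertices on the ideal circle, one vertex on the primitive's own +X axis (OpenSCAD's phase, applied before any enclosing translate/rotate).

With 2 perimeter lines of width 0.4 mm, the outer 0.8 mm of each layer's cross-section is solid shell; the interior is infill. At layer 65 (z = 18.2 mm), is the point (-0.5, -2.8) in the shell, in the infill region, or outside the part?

shell

At z = 18.2 mm: the cylinder: section is a regular 12-gon, circumradius r=3.5; the cube at (8, -4) is not intersected at this z (z outside [19, 32.5]); Combining (union): only the r=3.5 cylinder is present, so the union is just that shape — 1 connected region. Overall, the cross-section is a single solid region. The nearest boundary edge runs (-1.75, -3.03)→(-0.00, -3.50); distance from the point to it = 0.55 mm. The point is inside the cross-section, 0.55 mm from the nearest boundary — within the 0.8 mm shell band (2 × 0.4).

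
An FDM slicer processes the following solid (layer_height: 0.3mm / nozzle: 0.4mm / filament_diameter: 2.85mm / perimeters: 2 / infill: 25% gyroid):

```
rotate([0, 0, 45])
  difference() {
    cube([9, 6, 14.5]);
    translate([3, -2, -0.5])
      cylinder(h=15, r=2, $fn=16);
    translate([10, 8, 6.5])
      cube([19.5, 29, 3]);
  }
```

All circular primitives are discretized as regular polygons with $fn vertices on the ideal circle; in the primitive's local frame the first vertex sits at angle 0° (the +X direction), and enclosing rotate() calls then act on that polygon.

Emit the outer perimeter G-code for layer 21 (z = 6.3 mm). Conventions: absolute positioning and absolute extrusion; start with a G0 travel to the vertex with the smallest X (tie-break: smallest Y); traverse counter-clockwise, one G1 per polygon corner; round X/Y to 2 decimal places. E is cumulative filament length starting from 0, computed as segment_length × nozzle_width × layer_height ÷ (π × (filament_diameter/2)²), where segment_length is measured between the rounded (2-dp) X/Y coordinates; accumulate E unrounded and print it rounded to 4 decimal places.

At z = 6.3 mm: the cube is present — its section is the full 9×6 rectangle; the r=2 cylinder at (3, -2) contributes a regular 16-gon of circumradius 2; the cube at (10, 8) is not intersected at this z (z outside [6.5, 9.5]); Taking the first minus the rest: starting from the 9×6 cube, the r=2 cylinder at (3, -2) misses the remaining region (no effect) — 1 connected region; (whole slice rotated 45° about Z — lengths, areas and connectivity unchanged). The outline is a single polygon with 4 vertices. Extrusion per mm of travel: 0.4 × 0.3 / (π × 1.425²) = 0.018811. Accumulating E over each segment gives final E = 0.5642.

G0 X-4.24 Y4.24 Z6.30
G1 X0.00 Y0.00 E0.1128
G1 X6.36 Y6.36 E0.2820
G1 X2.12 Y10.61 E0.3949
G1 X-4.24 Y4.24 E0.5642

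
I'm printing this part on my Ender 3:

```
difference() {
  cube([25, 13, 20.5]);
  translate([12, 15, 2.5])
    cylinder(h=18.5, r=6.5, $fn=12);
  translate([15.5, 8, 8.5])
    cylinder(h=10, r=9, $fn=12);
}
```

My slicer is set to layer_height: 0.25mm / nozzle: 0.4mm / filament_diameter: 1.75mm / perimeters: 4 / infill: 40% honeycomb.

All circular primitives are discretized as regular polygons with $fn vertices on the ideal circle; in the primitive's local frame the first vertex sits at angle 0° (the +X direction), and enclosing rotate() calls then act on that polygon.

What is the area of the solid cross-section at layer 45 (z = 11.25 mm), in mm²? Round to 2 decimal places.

121.68 mm²

At z = 11.25 mm: the 25×13 cube contributes its full rectangle (area 325.00 mm²); the r=6.5 cylinder at (12, 15) gives a regular 12-gon of circumradius 6.5 (constant along its height) (area = (12/2)·6.500²·sin(360°/12) = 126.75 mm²); the r=9 cylinder at (15.5, 8) gives a regular 12-gon of circumradius 9 (constant along its height) (area = (12/2)·9.000²·sin(360°/12) = 243.00 mm²); Taking the first minus the rest: starting from the 25×13 cube (325.00 mm²), the r=6.5 cylinder at (12, 15) partially overlaps it — only the 38.45 mm² overlap (of its 126.75 mm²) is removed, clipping the outline; the r=9 cylinder at (15.5, 8) partially overlaps it — only the 164.87 mm² overlap (of its 243.00 mm²) is removed, clipping the outline — area = 121.68 mm². Overall, the cross-section has 2 separate islands. Net area = 121.68 mm².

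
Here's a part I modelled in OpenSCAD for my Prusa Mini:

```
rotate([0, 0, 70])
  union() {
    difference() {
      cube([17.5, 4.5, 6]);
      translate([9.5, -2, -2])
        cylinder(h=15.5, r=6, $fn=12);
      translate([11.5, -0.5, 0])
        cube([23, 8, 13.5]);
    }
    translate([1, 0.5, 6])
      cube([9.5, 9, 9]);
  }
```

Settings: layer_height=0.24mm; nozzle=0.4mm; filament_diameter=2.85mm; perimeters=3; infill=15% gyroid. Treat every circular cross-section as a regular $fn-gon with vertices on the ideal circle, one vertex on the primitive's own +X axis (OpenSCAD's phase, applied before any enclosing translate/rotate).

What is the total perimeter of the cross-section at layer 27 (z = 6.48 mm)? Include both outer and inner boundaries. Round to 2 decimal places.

37.00 mm

At z = 6.48 mm: the cube does not reach this height (z outside [0, 6]); the r=6 cylinder at (9.5, -2) contributes a regular 12-gon of circumradius 6 (perimeter = 2·12·6.000·sin(180°/12) = 37.27 mm); the cube at (11.5, -0.5) (footprint 23×8) is included at this height (perimeter 62.00 mm); Taking the first minus the rest: the first operand is absent here, so nothing remains; the cube at (1, 0.5) is present — its section is the full 9.5×9 rectangle (perimeter 37.00 mm); Taking the union: only the 9.5×9 cube at (1, 0.5) is present, so the union is just that shape — boundary = 37.00 mm; (whole slice rotated 70° about Z — lengths, areas and connectivity unchanged). Overall, the cross-section is a single solid region. Total boundary length (outer) = 37.00 mm.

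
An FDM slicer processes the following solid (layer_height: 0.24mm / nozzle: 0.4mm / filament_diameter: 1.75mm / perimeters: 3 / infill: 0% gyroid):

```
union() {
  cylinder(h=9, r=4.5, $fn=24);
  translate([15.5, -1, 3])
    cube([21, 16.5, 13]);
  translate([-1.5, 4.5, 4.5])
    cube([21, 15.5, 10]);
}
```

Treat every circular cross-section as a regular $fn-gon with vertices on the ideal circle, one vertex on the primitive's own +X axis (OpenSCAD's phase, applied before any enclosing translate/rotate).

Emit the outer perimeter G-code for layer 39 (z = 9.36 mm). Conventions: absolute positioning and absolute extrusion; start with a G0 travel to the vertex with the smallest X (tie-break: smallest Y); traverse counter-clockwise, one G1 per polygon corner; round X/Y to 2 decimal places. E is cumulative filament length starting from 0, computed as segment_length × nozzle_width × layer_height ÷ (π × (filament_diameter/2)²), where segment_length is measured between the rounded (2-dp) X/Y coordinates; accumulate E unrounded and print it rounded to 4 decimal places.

At z = 9.36 mm: the cylinder is absent (z outside [0, 9]); the cube at (15.5, -1) is present — its section is the full 21×16.5 rectangle; the cube at (-1.5, 4.5) (footprint 21×15.5) is included at this height; Taking the union: the regions partially overlap (shared area 44.00 mm²), so overlapping operands fuse into one piece — 1 connected region. The outline is a single polygon with 8 vertices. Extrusion per mm of travel: 0.4 × 0.24 / (π × 0.875²) = 0.039912. Accumulating E over each segment gives final E = 4.7096.

G0 X-1.50 Y4.50 Z9.36
G1 X15.50 Y4.50 E0.6785
G1 X15.50 Y-1.00 E0.8980
G1 X36.50 Y-1.00 E1.7362
G1 X36.50 Y15.50 E2.3947
G1 X19.50 Y15.50 E3.0732
G1 X19.50 Y20.00 E3.2528
G1 X-1.50 Y20.00 E4.0910
G1 X-1.50 Y4.50 E4.7096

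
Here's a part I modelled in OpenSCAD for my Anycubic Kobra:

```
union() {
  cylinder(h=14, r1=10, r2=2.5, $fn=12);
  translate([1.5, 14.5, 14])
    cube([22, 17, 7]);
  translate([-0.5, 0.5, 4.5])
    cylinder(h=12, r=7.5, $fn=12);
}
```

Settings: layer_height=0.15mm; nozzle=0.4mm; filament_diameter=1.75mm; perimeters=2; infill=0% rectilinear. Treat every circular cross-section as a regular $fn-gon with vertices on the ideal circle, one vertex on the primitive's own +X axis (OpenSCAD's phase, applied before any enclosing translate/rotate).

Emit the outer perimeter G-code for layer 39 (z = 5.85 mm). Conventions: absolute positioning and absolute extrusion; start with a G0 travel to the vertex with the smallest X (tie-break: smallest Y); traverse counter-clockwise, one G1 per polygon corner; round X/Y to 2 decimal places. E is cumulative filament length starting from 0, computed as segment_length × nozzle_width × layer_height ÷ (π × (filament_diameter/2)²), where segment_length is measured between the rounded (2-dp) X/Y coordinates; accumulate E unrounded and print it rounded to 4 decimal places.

At z = 5.85 mm: the cone contributes a regular 12-gon of circumradius 6.866 (interpolated between r1=10 and r2=2.5 at t=0.418); the cube at (1.5, 14.5) is absent (z outside [14, 21]); the cylinder at (-0.5, 0.5): section is a regular 12-gon, circumradius r=7.5; Combining (union): the regions partially overlap (shared area 141.08 mm²), so overlapping operands fuse into one piece — 1 connected region. The outline is a single polygon with 14 vertices. Extrusion per mm of travel: 0.4 × 0.15 / (π × 0.875²) = 0.024945. Accumulating E over each segment gives final E = 1.1638.

G0 X-8.00 Y0.50 Z5.85
G1 X-7.00 Y-3.25 E0.0968
G1 X-4.25 Y-6.00 E0.1938
G1 X-0.50 Y-7.00 E0.2906
G1 X0.00 Y-6.87 E0.3035
G1 X3.43 Y-5.95 E0.3921
G1 X5.95 Y-3.43 E0.4810
G1 X6.87 Y0.00 E0.5696
G1 X7.00 Y0.50 E0.5825
G1 X6.00 Y4.25 E0.6793
G1 X3.25 Y7.00 E0.7763
G1 X-0.50 Y8.00 E0.8731
G1 X-4.25 Y7.00 E0.9699
G1 X-7.00 Y4.25 E1.0670
G1 X-8.00 Y0.50 E1.1638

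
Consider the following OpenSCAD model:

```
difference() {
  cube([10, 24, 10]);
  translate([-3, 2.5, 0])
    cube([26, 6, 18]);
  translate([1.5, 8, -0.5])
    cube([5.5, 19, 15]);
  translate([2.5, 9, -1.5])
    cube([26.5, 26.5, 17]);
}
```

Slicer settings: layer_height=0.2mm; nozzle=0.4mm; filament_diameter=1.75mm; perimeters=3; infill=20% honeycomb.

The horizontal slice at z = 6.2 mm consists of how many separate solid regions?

3

At z = 6.2 mm: the cube is present — its section is the full 10×24 rectangle; the cube at (-3, 2.5) (footprint 26×6) is included at this height; the 5.5×19 cube at (1.5, 8) contributes its full rectangle; the 26.5×26.5 cube at (2.5, 9) contributes its full rectangle; After the difference (first − rest): starting from the 10×24 cube, the 26×6 cube at (-3, 2.5) partially overlaps it — only the 60.00 mm² overlap (of its 156.00 mm²) is removed, clipping the outline; the 5.5×19 cube at (1.5, 8) partially overlaps it — only the 85.25 mm² overlap (of its 104.50 mm²) is removed, clipping the outline; the 26.5×26.5 cube at (2.5, 9) partially overlaps it — only the 45.00 mm² overlap (of its 702.25 mm²) is removed, clipping the outline — 3 connected regions. The result has 3 disconnected regions.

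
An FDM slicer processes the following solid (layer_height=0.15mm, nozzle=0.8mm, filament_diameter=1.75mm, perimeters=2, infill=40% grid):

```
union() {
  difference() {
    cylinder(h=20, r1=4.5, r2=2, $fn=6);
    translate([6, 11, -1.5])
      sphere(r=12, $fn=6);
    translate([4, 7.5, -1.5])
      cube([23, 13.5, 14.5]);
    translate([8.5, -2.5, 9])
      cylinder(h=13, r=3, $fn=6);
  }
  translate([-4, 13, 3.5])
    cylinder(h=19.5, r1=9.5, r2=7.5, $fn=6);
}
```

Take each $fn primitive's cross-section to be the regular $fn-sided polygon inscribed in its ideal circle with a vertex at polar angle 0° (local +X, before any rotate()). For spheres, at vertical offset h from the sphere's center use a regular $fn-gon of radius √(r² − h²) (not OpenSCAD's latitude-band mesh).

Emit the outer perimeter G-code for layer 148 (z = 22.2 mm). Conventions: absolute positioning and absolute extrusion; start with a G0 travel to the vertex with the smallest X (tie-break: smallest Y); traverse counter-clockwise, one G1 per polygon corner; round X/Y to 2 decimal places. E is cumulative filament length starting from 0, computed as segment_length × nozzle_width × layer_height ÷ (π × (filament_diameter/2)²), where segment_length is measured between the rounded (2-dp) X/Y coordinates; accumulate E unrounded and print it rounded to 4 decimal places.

At z = 22.2 mm: the cone is not intersected at this z (z outside [0, 20]); the sphere at (6, 11) does not reach this height (|z−center|=23.700 > r=12); the cube at (4, 7.5) is not intersected at this z (z outside [-1.5, 13]); the cylinder at (8.5, -2.5) is absent (z outside [9, 22]); Taking the first minus the rest: the first operand is absent here, so nothing remains; the cone at (-4, 13): at t=0.959 of its height the radius interpolates to r₁+(r₂−r₁)t = 7.582, giving a regular 6-gon of that circumradius; Combining (union): only the cone at (-4, 13) is present, so the union is just that shape — 1 connected region. The outline is a single polygon with 6 vertices. Extrusion per mm of travel: 0.8 × 0.15 / (π × 0.875²) = 0.049890. Accumulating E over each segment gives final E = 2.2700.

G0 X-11.58 Y13.00 Z22.20
G1 X-7.79 Y6.43 E0.3784
G1 X-0.21 Y6.43 E0.7566
G1 X3.58 Y13.00 E1.1350
G1 X-0.21 Y19.57 E1.5134
G1 X-7.79 Y19.57 E1.8916
G1 X-11.58 Y13.00 E2.2700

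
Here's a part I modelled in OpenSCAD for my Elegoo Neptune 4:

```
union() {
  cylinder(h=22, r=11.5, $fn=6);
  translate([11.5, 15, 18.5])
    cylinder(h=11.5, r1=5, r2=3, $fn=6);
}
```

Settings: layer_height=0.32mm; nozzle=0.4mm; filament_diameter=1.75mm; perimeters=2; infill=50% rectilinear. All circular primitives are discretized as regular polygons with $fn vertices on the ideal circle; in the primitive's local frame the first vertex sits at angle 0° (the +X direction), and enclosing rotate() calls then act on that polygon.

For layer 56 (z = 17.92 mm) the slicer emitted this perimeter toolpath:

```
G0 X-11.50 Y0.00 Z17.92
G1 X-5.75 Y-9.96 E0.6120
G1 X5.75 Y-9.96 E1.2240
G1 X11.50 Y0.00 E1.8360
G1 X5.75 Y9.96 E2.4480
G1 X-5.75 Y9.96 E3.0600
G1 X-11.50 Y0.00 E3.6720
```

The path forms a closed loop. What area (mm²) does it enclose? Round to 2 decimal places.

343.62 mm²

Apply the shoelace formula to the sequence of (X, Y) vertices; enclosed area = 343.62 mm².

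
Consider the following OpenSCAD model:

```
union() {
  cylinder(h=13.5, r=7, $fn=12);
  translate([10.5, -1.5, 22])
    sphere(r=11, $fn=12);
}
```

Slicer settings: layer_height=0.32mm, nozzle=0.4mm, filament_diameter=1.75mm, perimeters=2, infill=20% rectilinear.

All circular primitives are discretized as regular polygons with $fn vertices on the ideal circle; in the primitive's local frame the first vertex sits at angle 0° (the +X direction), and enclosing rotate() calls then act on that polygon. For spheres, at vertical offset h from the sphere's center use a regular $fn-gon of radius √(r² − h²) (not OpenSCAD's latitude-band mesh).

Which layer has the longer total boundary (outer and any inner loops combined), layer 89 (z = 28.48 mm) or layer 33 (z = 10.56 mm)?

layer 89 (z = 28.48 mm)

Layer 89 (z = 28.48): the cylinder does not reach this height (z outside [0, 13.5]); the r=11 sphere at (10.5, -1.5) slices to a regular 12-gon of circumradius 8.889 (√(r²−h²) with h=6.48 from center) (perimeter = 2·12·8.889·sin(180°/12) = 55.21 mm); Taking the union: only the r=11 sphere at (10.5, -1.5) is present, so the union is just that shape — boundary = 55.21 mm. So its perimeter = 55.21 mm. Layer 33 (z = 10.56): the r=7 cylinder contributes a regular 12-gon of circumradius 7 (perimeter = 2·12·7.000·sin(180°/12) = 43.48 mm); the sphere at (10.5, -1.5) is absent (|z−center|=11.440 > r=11); Merging all regions: only the r=7 cylinder is present, so the union is just that shape — boundary = 43.48 mm. So its perimeter = 43.48 mm. Layer 89 is larger (55.21 vs 43.48 mm).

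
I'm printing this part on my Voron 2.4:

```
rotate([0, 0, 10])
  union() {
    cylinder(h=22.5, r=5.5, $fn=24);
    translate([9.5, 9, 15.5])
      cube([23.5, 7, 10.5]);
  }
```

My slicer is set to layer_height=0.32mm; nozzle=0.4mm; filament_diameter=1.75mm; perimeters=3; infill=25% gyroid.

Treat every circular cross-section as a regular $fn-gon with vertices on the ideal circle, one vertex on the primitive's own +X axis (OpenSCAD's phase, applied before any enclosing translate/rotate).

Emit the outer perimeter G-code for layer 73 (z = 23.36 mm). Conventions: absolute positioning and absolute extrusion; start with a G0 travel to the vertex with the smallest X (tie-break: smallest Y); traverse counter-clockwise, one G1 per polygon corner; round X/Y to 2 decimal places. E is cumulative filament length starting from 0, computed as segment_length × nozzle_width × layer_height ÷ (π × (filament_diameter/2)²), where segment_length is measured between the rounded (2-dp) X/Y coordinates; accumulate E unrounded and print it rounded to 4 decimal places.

At z = 23.36 mm: the cylinder is not intersected at this z (z outside [0, 22.5]); the cube at (9.5, 9) (footprint 23.5×7) is included at this height; Taking the union: only the 23.5×7 cube at (9.5, 9) is present, so the union is just that shape — 1 connected region; (rotated 10° about Z; rotation is an isometry so areas/perimeters/island counts are preserved). The outline is a single polygon with 4 vertices. Extrusion per mm of travel: 0.4 × 0.32 / (π × 0.875²) = 0.053216. Accumulating E over each segment gives final E = 3.2470.

G0 X6.58 Y17.41 Z23.36
G1 X7.79 Y10.51 E0.3728
G1 X30.94 Y14.59 E1.6237
G1 X29.72 Y21.49 E1.9966
G1 X6.58 Y17.41 E3.2470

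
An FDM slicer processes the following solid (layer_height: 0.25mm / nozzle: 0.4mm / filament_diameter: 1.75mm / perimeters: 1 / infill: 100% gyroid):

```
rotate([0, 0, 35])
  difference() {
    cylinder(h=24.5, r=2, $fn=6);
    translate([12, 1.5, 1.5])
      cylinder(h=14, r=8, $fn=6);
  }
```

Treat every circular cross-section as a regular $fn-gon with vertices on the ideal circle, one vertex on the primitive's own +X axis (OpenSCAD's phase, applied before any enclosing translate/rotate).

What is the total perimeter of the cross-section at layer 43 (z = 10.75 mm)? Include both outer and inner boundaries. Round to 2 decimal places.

12.00 mm

At z = 10.75 mm: the cylinder: section is a regular 6-gon, circumradius r=2 (perimeter = 2·6·2.000·sin(180°/6) = 12.00 mm); the r=8 cylinder at (12, 1.5) contributes a regular 6-gon of circumradius 8 (perimeter = 2·6·8.000·sin(180°/6) = 48.00 mm); After the difference (first − rest): starting from the r=2 cylinder, the r=8 cylinder at (12, 1.5) misses the remaining region (no effect) — boundary = 12.00 mm; (whole slice rotated 35° about Z — lengths, areas and connectivity unchanged). Overall, the cross-section is a single solid region. Total boundary length (outer) = 12.00 mm.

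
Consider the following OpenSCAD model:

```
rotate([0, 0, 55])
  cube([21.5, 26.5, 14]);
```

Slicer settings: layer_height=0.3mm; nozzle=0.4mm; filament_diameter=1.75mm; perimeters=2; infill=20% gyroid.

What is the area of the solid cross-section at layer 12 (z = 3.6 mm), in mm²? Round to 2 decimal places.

At z = 3.6 mm: the 21.5×26.5 cube contributes its full rectangle (area 569.75 mm²); (rotated 55° about Z; rotation is an isometry so areas/perimeters/island counts are preserved). Overall, the cross-section is a single solid region. Net area = 569.75 mm².

569.75 mm²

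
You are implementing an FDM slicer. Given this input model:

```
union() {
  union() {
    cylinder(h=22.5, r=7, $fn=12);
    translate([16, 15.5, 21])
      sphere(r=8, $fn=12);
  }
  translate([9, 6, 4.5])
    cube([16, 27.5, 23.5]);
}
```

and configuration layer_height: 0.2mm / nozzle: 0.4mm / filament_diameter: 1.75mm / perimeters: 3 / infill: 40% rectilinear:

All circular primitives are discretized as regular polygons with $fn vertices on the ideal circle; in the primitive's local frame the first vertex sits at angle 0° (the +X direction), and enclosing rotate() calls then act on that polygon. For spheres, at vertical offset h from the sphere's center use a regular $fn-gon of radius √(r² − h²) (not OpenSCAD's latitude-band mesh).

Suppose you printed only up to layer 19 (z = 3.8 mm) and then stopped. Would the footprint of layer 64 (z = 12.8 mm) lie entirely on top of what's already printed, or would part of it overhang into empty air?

Compare the two slices. At z = 3.8: the r=7 cylinder contributes a regular 12-gon of circumradius 7 (area = (12/2)·7.000²·sin(360°/12) = 147.00 mm²); the sphere at (16, 15.5) is absent (|z−center|=17.200 > r=8); Taking the union: only the r=7 cylinder is present, so the union is just that shape — area = 147.00 mm²; the cube at (9, 6) is not intersected at this z (z outside [4.5, 28]); Merging all regions: only the result so far is present, so the union is just that shape — area = 147.00 mm². At z = 12.8: the cylinder: section is a regular 12-gon, circumradius r=7 (area = (12/2)·7.000²·sin(360°/12) = 147.00 mm²); the sphere at (16, 15.5) is not intersected at this z (|z−center|=8.200 > r=8); Combining (union): only the r=7 cylinder is present, so the union is just that shape — area = 147.00 mm²; the cube at (9, 6) (footprint 16×27.5) is included at this height (area 440.00 mm²); Combining (union): the 2 present regions are separate (no shared area or edge), so areas and boundary lengths simply add and each stays a separate island — area = 587.00 mm². Checking containment: at z = 12.8 the cross-section extends beyond the z = 3.8 cross-section by about 440.00 mm².

part overhangs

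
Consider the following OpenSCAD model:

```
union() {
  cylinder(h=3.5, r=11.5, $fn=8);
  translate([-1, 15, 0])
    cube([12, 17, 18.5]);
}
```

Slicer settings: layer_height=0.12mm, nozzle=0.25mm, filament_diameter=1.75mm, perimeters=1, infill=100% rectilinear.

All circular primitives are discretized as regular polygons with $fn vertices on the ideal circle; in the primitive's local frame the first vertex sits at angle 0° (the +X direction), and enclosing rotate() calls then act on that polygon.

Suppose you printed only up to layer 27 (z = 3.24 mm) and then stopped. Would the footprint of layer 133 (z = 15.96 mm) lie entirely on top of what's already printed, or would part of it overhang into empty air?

entirely on top

Compare the two slices. At z = 3.24: the r=11.5 cylinder contributes a regular 8-gon of circumradius 11.5 (area = (8/2)·11.500²·sin(360°/8) = 374.06 mm²); the 12×17 cube at (-1, 15) contributes its full rectangle (area 204.00 mm²); Combining (union): the 2 present regions are separate (no shared area or edge), so areas and boundary lengths simply add and each stays a separate island — area = 578.06 mm². At z = 15.96: the cylinder does not reach this height (z outside [0, 3.5]); the 12×17 cube at (-1, 15) contributes its full rectangle (area 204.00 mm²); Taking the union: only the 12×17 cube at (-1, 15) is present, so the union is just that shape — area = 204.00 mm². Checking containment: the cross-section at z = 15.96 is a subset of the cross-section at z = 3.24.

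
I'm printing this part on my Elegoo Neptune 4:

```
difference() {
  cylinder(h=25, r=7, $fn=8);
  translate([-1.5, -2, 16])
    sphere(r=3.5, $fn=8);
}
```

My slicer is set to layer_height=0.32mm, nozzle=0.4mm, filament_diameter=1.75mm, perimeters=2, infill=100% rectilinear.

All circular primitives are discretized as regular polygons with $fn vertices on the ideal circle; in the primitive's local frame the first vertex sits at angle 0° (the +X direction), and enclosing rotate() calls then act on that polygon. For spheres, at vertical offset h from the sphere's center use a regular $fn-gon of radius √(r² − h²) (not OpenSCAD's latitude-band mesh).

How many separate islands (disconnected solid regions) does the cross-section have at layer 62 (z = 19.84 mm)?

1

At z = 19.84 mm: the cylinder: section is a regular 8-gon, circumradius r=7; the sphere at (-1.5, -2) is not intersected at this z (|z−center|=3.840 > r=3.5); Taking the first minus the rest: none of the subtracted shapes is present at this height, so the r=7 cylinder is unchanged — 1 connected region. Overall, the cross-section is a single solid region. Island count = 1.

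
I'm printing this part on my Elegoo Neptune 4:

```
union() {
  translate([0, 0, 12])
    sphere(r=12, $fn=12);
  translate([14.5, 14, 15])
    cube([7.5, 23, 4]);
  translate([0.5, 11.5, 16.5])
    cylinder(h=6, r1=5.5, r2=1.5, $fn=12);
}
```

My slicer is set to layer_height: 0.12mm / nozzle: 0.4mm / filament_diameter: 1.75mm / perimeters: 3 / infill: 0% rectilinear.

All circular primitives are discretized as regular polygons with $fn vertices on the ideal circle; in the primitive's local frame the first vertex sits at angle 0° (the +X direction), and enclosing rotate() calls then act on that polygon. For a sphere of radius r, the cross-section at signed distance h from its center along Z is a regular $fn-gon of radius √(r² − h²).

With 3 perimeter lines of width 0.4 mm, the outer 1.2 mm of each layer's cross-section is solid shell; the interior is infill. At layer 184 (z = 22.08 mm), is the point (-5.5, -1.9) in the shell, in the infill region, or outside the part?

At z = 22.08 mm: the r=12 sphere contributes a regular 12-gon of circumradius √(12²−10.08²) = 6.511; the cube at (14.5, 14) is not intersected at this z (z outside [15, 19]); the cone at (0.5, 11.5) contributes a regular 12-gon of circumradius 1.780 (interpolated between r1=5.5 and r2=1.5 at t=0.930); Merging all regions: the 2 present regions are separate (no shared area or edge), so areas and boundary lengths simply add and each stays a separate island — 2 connected regions. Overall, the cross-section has 2 separate islands. The nearest boundary edge runs (-5.64, -3.26)→(-6.51, 0.00); distance from the point to it = 0.48 mm. (Shell/infill is judged within the island containing the point — the largest one.) The point is inside the cross-section, 0.48 mm from the nearest boundary — within the 1.2 mm shell band (3 × 0.4).

shell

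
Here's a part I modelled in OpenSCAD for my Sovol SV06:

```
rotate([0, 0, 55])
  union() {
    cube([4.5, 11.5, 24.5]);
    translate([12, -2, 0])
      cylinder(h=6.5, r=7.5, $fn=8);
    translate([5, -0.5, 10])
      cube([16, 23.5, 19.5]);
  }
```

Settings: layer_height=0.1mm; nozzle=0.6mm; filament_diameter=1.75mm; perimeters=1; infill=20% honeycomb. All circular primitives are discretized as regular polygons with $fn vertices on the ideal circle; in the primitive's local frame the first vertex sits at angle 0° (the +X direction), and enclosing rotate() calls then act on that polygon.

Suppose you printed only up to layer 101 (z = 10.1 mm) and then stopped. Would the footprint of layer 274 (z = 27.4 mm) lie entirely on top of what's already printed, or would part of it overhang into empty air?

Compare the two slices. At z = 10.1: the cube is present — its section is the full 4.5×11.5 rectangle (area 51.75 mm²); the cylinder at (12, -2) is not intersected at this z (z outside [0, 6.5]); the cube at (5, -0.5) (footprint 16×23.5) is included at this height (area 376.00 mm²); Taking the union: the 2 present regions are separate (no shared area or edge), so areas and boundary lengths simply add and each stays a separate island — area = 427.75 mm²; (whole slice rotated 55° about Z — lengths, areas and connectivity unchanged). At z = 27.4: the cube is not intersected at this z (z outside [0, 24.5]); the cylinder at (12, -2) does not reach this height (z outside [0, 6.5]); the cube at (5, -0.5) (footprint 16×23.5) is included at this height (area 376.00 mm²); Taking the union: only the 16×23.5 cube at (5, -0.5) is present, so the union is just that shape — area = 376.00 mm²; (whole slice rotated 55° about Z — lengths, areas and connectivity unchanged). Checking containment: the cross-section at z = 27.4 is a subset of the cross-section at z = 10.1.

entirely on top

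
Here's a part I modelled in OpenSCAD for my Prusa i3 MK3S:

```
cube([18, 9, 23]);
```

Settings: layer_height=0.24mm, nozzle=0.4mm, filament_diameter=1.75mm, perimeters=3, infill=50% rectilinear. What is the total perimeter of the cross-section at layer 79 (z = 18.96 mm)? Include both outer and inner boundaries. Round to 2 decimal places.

At z = 18.96 mm: the cube is present — its section is the full 18×9 rectangle (perimeter 54.00 mm). Overall, the cross-section is a single solid region. Total boundary length (outer) = 54.00 mm.

54.00 mm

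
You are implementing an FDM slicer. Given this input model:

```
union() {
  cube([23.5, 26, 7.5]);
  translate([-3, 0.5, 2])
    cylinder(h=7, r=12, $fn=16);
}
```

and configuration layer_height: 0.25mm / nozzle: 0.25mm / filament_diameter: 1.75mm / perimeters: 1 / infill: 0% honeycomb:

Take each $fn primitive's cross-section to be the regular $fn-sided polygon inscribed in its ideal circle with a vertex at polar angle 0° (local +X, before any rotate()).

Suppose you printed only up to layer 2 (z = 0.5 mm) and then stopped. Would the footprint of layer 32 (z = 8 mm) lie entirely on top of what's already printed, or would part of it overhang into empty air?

part overhangs

Compare the two slices. At z = 0.5: the cube is present — its section is the full 23.5×26 rectangle (area 611.00 mm²); the cylinder at (-3, 0.5) is not intersected at this z (z outside [2, 9]); Taking the union: only the 23.5×26 cube is present, so the union is just that shape — area = 611.00 mm². At z = 8: the cube does not reach this height (z outside [0, 7.5]); the r=12 cylinder at (-3, 0.5) gives a regular 16-gon of circumradius 12 (constant along its height) (area = (16/2)·12.000²·sin(360°/16) = 440.85 mm²); Merging all regions: only the r=12 cylinder at (-3, 0.5) is present, so the union is just that shape — area = 440.85 mm². Checking containment: at z = 8 the cross-section extends beyond the z = 0.5 cross-section by about 361.27 mm².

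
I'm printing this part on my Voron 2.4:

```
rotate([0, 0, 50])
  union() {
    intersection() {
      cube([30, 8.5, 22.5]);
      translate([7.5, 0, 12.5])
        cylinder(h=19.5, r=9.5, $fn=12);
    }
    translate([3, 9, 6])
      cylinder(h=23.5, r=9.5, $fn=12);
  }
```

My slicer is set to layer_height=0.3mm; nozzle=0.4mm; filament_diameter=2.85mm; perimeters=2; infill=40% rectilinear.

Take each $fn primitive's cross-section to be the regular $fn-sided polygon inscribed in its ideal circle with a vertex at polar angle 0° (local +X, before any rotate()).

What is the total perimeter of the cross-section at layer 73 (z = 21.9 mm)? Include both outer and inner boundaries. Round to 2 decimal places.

At z = 21.9 mm: the 30×8.5 cube contributes its full rectangle (perimeter 77.00 mm); the cylinder at (7.5, 0): section is a regular 12-gon, circumradius r=9.5 (perimeter = 2·12·9.500·sin(180°/12) = 59.01 mm); After intersecting: the r=9.5 cylinder at (7.5, 0) partially overlaps the 30×8.5 cube; clipping to the common part keeps 124.90 mm² — boundary = 45.77 mm; the cylinder at (3, 9): section is a regular 12-gon, circumradius r=9.5 (perimeter = 2·12·9.500·sin(180°/12) = 59.01 mm); Merging all regions: the regions partially overlap (shared area 83.00 mm²), so the edge portions inside another operand are dropped and the merged outline is re-measured after clipping — boundary = 69.21 mm; (whole slice rotated 50° about Z — lengths, areas and connectivity unchanged). Overall, the cross-section is a single solid region. Total boundary length (outer) = 69.21 mm.

69.21 mm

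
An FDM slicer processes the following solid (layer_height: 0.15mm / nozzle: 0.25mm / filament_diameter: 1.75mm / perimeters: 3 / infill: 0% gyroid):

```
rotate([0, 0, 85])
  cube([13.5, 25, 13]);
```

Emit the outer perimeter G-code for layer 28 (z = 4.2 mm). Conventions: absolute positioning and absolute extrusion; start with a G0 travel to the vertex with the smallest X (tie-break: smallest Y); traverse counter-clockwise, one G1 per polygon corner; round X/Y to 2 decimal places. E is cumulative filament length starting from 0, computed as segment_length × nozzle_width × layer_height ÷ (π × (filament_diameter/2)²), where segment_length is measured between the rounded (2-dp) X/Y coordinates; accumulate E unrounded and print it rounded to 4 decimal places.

G0 X-24.90 Y2.18 Z4.20
G1 X0.00 Y0.00 E0.3897
G1 X1.18 Y13.45 E0.6002
G1 X-23.73 Y15.63 E0.9900
G1 X-24.90 Y2.18 E1.2005

At z = 4.2 mm: the cube is present — its section is the full 13.5×25 rectangle; (rotated 85° about Z; rotation is an isometry so areas/perimeters/island counts are preserved). The outline is a single polygon with 4 vertices. Extrusion per mm of travel: 0.25 × 0.15 / (π × 0.875²) = 0.015591. Accumulating E over each segment gives final E = 1.2005.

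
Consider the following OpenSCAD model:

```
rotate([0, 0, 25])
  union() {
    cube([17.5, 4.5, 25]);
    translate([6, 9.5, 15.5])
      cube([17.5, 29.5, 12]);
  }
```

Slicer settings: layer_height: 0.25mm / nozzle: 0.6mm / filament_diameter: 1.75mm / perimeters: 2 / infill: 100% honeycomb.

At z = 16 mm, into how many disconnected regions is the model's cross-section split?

At z = 16 mm: the cube (footprint 17.5×4.5) is included at this height; the cube at (6, 9.5) is present — its section is the full 17.5×29.5 rectangle; Merging all regions: the 2 present regions are separate (no shared area or edge), so areas and boundary lengths simply add and each stays a separate island — 2 connected regions; (whole slice rotated 25° about Z — lengths, areas and connectivity unchanged). The result has 2 disconnected regions.

2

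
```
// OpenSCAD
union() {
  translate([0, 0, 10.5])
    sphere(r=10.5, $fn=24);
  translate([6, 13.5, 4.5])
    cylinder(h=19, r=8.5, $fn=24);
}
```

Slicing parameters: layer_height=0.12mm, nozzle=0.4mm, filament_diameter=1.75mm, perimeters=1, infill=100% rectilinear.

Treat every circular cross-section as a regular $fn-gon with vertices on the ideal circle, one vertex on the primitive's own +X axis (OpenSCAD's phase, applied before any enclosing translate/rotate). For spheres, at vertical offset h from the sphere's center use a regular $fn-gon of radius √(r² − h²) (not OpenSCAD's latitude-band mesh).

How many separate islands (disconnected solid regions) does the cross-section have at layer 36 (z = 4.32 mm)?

1

At z = 4.32 mm: the r=10.5 sphere slices to a regular 24-gon of circumradius 8.489 (√(r²−h²) with h=6.18 from center); the cylinder at (6, 13.5) is not intersected at this z (z outside [4.5, 23.5]); Combining (union): only the r=10.5 sphere is present, so the union is just that shape — 1 connected region. Overall, the cross-section is a single solid region. Island count = 1.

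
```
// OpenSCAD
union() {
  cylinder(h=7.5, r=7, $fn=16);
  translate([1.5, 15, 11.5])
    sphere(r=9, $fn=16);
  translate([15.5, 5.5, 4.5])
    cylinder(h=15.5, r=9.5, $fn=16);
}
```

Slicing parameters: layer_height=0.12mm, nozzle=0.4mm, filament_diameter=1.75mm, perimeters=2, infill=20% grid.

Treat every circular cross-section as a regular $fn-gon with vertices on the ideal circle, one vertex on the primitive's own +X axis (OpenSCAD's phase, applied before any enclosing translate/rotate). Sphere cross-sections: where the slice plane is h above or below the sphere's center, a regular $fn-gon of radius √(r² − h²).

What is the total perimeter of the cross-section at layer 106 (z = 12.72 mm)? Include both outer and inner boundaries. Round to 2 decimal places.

101.81 mm

At z = 12.72 mm: the cylinder does not reach this height (z outside [0, 7.5]); the sphere at (1.5, 15): section is a regular 16-gon, circumradius = √(r²−h²) = √(9²−1.22²) = 8.917 (perimeter = 2·16·8.917·sin(180°/16) = 55.67 mm); the r=9.5 cylinder at (15.5, 5.5) gives a regular 16-gon of circumradius 9.5 (constant along its height) (perimeter = 2·16·9.500·sin(180°/16) = 59.31 mm); Taking the union: the regions partially overlap (shared area 5.69 mm²), so the edge portions inside another operand are dropped and the merged outline is re-measured after clipping — boundary = 101.81 mm. Overall, the cross-section is a single solid region. Total boundary length (outer) = 101.81 mm.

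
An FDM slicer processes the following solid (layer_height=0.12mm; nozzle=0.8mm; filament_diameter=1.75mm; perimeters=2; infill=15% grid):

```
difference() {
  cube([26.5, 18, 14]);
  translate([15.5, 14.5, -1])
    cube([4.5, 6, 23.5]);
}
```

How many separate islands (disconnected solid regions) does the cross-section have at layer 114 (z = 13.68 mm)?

At z = 13.68 mm: the cube is present — its section is the full 26.5×18 rectangle; the 4.5×6 cube at (15.5, 14.5) contributes its full rectangle; Taking the first minus the rest: starting from the 26.5×18 cube, the 4.5×6 cube at (15.5, 14.5) partially overlaps it — only the 15.75 mm² overlap (of its 27.00 mm²) is removed, clipping the outline — 1 connected region. Overall, the cross-section is a single solid region. Island count = 1.

1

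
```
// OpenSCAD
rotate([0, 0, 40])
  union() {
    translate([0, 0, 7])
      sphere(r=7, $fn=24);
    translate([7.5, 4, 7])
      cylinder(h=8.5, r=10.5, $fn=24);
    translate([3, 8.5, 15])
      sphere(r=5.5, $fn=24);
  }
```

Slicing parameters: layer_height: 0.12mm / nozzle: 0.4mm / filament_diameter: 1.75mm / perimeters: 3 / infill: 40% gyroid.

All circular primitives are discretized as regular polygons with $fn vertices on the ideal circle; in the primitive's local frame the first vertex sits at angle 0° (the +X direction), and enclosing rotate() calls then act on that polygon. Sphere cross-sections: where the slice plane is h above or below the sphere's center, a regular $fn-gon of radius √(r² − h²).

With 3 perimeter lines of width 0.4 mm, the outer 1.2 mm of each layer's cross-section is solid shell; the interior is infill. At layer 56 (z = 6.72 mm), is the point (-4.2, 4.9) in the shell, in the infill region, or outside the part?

At z = 6.72 mm: the r=7 sphere slices to a regular 24-gon of circumradius 6.994 (√(r²−h²) with h=0.28 from center); the cylinder at (7.5, 4) does not reach this height (z outside [7, 15.5]); the sphere at (3, 8.5) is absent (|z−center|=8.280 > r=5.5); Merging all regions: only the r=7 sphere is present, so the union is just that shape — 1 connected region; (rotated 40° about Z; rotation is an isometry so areas/perimeters/island counts are preserved). Overall, the cross-section is a single solid region. Undo the 40° rotation: the query point maps to (-0.068, 6.453) in the un-rotated model frame. The nearest boundary edge runs (0.00, 6.99)→(-1.81, 6.76); distance from the point to it = 0.53 mm. The point is inside the cross-section, 0.53 mm from the nearest boundary — within the 1.2 mm shell band (3 × 0.4).

shell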